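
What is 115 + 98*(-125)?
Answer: -12135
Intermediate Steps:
115 + 98*(-125) = 115 - 12250 = -12135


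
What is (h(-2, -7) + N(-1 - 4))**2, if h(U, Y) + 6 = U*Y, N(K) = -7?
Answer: 1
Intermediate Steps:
h(U, Y) = -6 + U*Y
(h(-2, -7) + N(-1 - 4))**2 = ((-6 - 2*(-7)) - 7)**2 = ((-6 + 14) - 7)**2 = (8 - 7)**2 = 1**2 = 1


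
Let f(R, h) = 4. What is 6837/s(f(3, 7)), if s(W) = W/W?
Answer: 6837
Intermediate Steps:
s(W) = 1
6837/s(f(3, 7)) = 6837/1 = 6837*1 = 6837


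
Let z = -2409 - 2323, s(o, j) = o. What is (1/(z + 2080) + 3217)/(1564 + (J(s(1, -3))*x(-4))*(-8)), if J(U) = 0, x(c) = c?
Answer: 8531483/4147728 ≈ 2.0569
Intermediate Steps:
z = -4732
(1/(z + 2080) + 3217)/(1564 + (J(s(1, -3))*x(-4))*(-8)) = (1/(-4732 + 2080) + 3217)/(1564 + (0*(-4))*(-8)) = (1/(-2652) + 3217)/(1564 + 0*(-8)) = (-1/2652 + 3217)/(1564 + 0) = (8531483/2652)/1564 = (8531483/2652)*(1/1564) = 8531483/4147728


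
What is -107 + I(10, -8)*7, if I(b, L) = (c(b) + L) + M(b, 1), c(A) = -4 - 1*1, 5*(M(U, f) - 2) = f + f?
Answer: -906/5 ≈ -181.20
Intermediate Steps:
M(U, f) = 2 + 2*f/5 (M(U, f) = 2 + (f + f)/5 = 2 + (2*f)/5 = 2 + 2*f/5)
c(A) = -5 (c(A) = -4 - 1 = -5)
I(b, L) = -13/5 + L (I(b, L) = (-5 + L) + (2 + (⅖)*1) = (-5 + L) + (2 + ⅖) = (-5 + L) + 12/5 = -13/5 + L)
-107 + I(10, -8)*7 = -107 + (-13/5 - 8)*7 = -107 - 53/5*7 = -107 - 371/5 = -906/5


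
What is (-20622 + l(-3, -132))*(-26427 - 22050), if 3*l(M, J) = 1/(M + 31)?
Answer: 27991379273/28 ≈ 9.9969e+8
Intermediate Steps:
l(M, J) = 1/(3*(31 + M)) (l(M, J) = 1/(3*(M + 31)) = 1/(3*(31 + M)))
(-20622 + l(-3, -132))*(-26427 - 22050) = (-20622 + 1/(3*(31 - 3)))*(-26427 - 22050) = (-20622 + (⅓)/28)*(-48477) = (-20622 + (⅓)*(1/28))*(-48477) = (-20622 + 1/84)*(-48477) = -1732247/84*(-48477) = 27991379273/28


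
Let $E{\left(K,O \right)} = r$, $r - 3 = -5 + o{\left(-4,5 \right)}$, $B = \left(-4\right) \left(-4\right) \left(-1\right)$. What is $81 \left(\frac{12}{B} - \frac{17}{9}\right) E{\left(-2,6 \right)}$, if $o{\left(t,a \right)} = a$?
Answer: $- \frac{2565}{4} \approx -641.25$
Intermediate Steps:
$B = -16$ ($B = 16 \left(-1\right) = -16$)
$r = 3$ ($r = 3 + \left(-5 + 5\right) = 3 + 0 = 3$)
$E{\left(K,O \right)} = 3$
$81 \left(\frac{12}{B} - \frac{17}{9}\right) E{\left(-2,6 \right)} = 81 \left(\frac{12}{-16} - \frac{17}{9}\right) 3 = 81 \left(12 \left(- \frac{1}{16}\right) - \frac{17}{9}\right) 3 = 81 \left(- \frac{3}{4} - \frac{17}{9}\right) 3 = 81 \left(- \frac{95}{36}\right) 3 = \left(- \frac{855}{4}\right) 3 = - \frac{2565}{4}$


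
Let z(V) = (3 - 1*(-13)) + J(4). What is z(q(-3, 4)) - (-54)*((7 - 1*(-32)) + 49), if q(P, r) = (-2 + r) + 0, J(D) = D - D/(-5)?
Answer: 23864/5 ≈ 4772.8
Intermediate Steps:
J(D) = 6*D/5 (J(D) = D - D*(-1)/5 = D - (-1)*D/5 = D + D/5 = 6*D/5)
q(P, r) = -2 + r
z(V) = 104/5 (z(V) = (3 - 1*(-13)) + (6/5)*4 = (3 + 13) + 24/5 = 16 + 24/5 = 104/5)
z(q(-3, 4)) - (-54)*((7 - 1*(-32)) + 49) = 104/5 - (-54)*((7 - 1*(-32)) + 49) = 104/5 - (-54)*((7 + 32) + 49) = 104/5 - (-54)*(39 + 49) = 104/5 - (-54)*88 = 104/5 - 1*(-4752) = 104/5 + 4752 = 23864/5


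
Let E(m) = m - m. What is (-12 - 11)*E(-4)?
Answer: 0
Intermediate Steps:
E(m) = 0
(-12 - 11)*E(-4) = (-12 - 11)*0 = -23*0 = 0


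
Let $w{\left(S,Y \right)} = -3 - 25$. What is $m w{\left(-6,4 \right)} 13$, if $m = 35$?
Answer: $-12740$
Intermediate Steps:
$w{\left(S,Y \right)} = -28$ ($w{\left(S,Y \right)} = -3 - 25 = -28$)
$m w{\left(-6,4 \right)} 13 = 35 \left(-28\right) 13 = \left(-980\right) 13 = -12740$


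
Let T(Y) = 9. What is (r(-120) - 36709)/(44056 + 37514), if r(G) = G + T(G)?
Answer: -3682/8157 ≈ -0.45139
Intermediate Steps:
r(G) = 9 + G (r(G) = G + 9 = 9 + G)
(r(-120) - 36709)/(44056 + 37514) = ((9 - 120) - 36709)/(44056 + 37514) = (-111 - 36709)/81570 = -36820*1/81570 = -3682/8157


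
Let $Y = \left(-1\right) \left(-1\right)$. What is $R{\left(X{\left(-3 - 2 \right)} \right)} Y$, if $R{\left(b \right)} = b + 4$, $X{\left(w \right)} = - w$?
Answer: $9$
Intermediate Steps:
$R{\left(b \right)} = 4 + b$
$Y = 1$
$R{\left(X{\left(-3 - 2 \right)} \right)} Y = \left(4 - \left(-3 - 2\right)\right) 1 = \left(4 - -5\right) 1 = \left(4 + 5\right) 1 = 9 \cdot 1 = 9$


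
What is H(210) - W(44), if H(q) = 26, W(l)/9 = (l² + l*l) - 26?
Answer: -34588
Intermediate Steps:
W(l) = -234 + 18*l² (W(l) = 9*((l² + l*l) - 26) = 9*((l² + l²) - 26) = 9*(2*l² - 26) = 9*(-26 + 2*l²) = -234 + 18*l²)
H(210) - W(44) = 26 - (-234 + 18*44²) = 26 - (-234 + 18*1936) = 26 - (-234 + 34848) = 26 - 1*34614 = 26 - 34614 = -34588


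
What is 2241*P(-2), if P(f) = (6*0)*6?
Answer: 0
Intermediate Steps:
P(f) = 0 (P(f) = 0*6 = 0)
2241*P(-2) = 2241*0 = 0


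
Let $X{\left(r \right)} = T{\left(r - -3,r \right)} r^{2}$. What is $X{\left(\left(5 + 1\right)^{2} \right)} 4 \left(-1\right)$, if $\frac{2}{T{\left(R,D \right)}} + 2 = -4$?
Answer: $1728$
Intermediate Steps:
$T{\left(R,D \right)} = - \frac{1}{3}$ ($T{\left(R,D \right)} = \frac{2}{-2 - 4} = \frac{2}{-6} = 2 \left(- \frac{1}{6}\right) = - \frac{1}{3}$)
$X{\left(r \right)} = - \frac{r^{2}}{3}$
$X{\left(\left(5 + 1\right)^{2} \right)} 4 \left(-1\right) = - \frac{\left(\left(5 + 1\right)^{2}\right)^{2}}{3} \cdot 4 \left(-1\right) = - \frac{\left(6^{2}\right)^{2}}{3} \cdot 4 \left(-1\right) = - \frac{36^{2}}{3} \cdot 4 \left(-1\right) = \left(- \frac{1}{3}\right) 1296 \cdot 4 \left(-1\right) = \left(-432\right) 4 \left(-1\right) = \left(-1728\right) \left(-1\right) = 1728$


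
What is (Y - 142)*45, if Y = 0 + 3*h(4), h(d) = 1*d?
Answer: -5850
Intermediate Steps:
h(d) = d
Y = 12 (Y = 0 + 3*4 = 0 + 12 = 12)
(Y - 142)*45 = (12 - 142)*45 = -130*45 = -5850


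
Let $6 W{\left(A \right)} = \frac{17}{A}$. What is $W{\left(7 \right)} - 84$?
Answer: $- \frac{3511}{42} \approx -83.595$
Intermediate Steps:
$W{\left(A \right)} = \frac{17}{6 A}$ ($W{\left(A \right)} = \frac{17 \frac{1}{A}}{6} = \frac{17}{6 A}$)
$W{\left(7 \right)} - 84 = \frac{17}{6 \cdot 7} - 84 = \frac{17}{6} \cdot \frac{1}{7} - 84 = \frac{17}{42} - 84 = - \frac{3511}{42}$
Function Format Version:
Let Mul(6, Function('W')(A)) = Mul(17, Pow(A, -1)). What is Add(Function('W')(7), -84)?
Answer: Rational(-3511, 42) ≈ -83.595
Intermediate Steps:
Function('W')(A) = Mul(Rational(17, 6), Pow(A, -1)) (Function('W')(A) = Mul(Rational(1, 6), Mul(17, Pow(A, -1))) = Mul(Rational(17, 6), Pow(A, -1)))
Add(Function('W')(7), -84) = Add(Mul(Rational(17, 6), Pow(7, -1)), -84) = Add(Mul(Rational(17, 6), Rational(1, 7)), -84) = Add(Rational(17, 42), -84) = Rational(-3511, 42)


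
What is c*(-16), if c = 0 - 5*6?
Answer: 480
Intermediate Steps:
c = -30 (c = 0 - 30 = -30)
c*(-16) = -30*(-16) = 480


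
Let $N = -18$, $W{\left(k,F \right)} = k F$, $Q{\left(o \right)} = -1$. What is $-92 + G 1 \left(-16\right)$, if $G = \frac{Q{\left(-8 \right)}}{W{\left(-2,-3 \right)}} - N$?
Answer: $- \frac{1132}{3} \approx -377.33$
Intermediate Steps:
$W{\left(k,F \right)} = F k$
$G = \frac{107}{6}$ ($G = - \frac{1}{\left(-3\right) \left(-2\right)} - -18 = - \frac{1}{6} + 18 = \frac{107}{6} \approx 17.833$)
$-92 + G 1 \left(-16\right) = -92 + \frac{107 \cdot 1 \left(-16\right)}{6} = -92 + \frac{107}{6} \left(-16\right) = -92 - \frac{856}{3} = - \frac{1132}{3}$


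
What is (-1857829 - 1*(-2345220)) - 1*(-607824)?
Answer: 1095215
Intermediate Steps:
(-1857829 - 1*(-2345220)) - 1*(-607824) = (-1857829 + 2345220) + 607824 = 487391 + 607824 = 1095215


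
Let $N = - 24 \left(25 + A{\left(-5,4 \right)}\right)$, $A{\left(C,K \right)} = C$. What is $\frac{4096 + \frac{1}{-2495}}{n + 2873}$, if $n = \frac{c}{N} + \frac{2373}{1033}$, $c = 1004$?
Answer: $\frac{253362315048}{177725115943} \approx 1.4256$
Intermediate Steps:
$N = -480$ ($N = - 24 \left(25 - 5\right) = \left(-24\right) 20 = -480$)
$n = \frac{25477}{123960}$ ($n = \frac{1004}{-480} + \frac{2373}{1033} = 1004 \left(- \frac{1}{480}\right) + 2373 \cdot \frac{1}{1033} = - \frac{251}{120} + \frac{2373}{1033} = \frac{25477}{123960} \approx 0.20553$)
$\frac{4096 + \frac{1}{-2495}}{n + 2873} = \frac{4096 + \frac{1}{-2495}}{\frac{25477}{123960} + 2873} = \frac{4096 - \frac{1}{2495}}{\frac{356162557}{123960}} = \frac{10219519}{2495} \cdot \frac{123960}{356162557} = \frac{253362315048}{177725115943}$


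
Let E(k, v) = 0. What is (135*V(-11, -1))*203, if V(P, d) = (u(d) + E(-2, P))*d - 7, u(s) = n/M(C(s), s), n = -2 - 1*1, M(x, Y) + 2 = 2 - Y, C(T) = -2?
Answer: -109620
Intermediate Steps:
M(x, Y) = -Y (M(x, Y) = -2 + (2 - Y) = -Y)
n = -3 (n = -2 - 1 = -3)
u(s) = 3/s (u(s) = -3*(-1/s) = -(-3)/s = 3/s)
V(P, d) = -4 (V(P, d) = (3/d + 0)*d - 7 = (3/d)*d - 7 = 3 - 7 = -4)
(135*V(-11, -1))*203 = (135*(-4))*203 = -540*203 = -109620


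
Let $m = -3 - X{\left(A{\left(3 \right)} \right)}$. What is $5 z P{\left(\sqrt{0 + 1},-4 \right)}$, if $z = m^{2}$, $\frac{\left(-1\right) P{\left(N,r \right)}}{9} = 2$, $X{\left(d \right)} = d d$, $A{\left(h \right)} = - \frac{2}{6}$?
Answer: $- \frac{7840}{9} \approx -871.11$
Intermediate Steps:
$A{\left(h \right)} = - \frac{1}{3}$ ($A{\left(h \right)} = \left(-2\right) \frac{1}{6} = - \frac{1}{3}$)
$X{\left(d \right)} = d^{2}$
$P{\left(N,r \right)} = -18$ ($P{\left(N,r \right)} = \left(-9\right) 2 = -18$)
$m = - \frac{28}{9}$ ($m = -3 - \left(- \frac{1}{3}\right)^{2} = -3 - \frac{1}{9} = - \frac{28}{9} \approx -3.1111$)
$z = \frac{784}{81}$ ($z = \left(- \frac{28}{9}\right)^{2} = \frac{784}{81} \approx 9.679$)
$5 z P{\left(\sqrt{0 + 1},-4 \right)} = 5 \cdot \frac{784}{81} \left(-18\right) = \frac{3920}{81} \left(-18\right) = - \frac{7840}{9}$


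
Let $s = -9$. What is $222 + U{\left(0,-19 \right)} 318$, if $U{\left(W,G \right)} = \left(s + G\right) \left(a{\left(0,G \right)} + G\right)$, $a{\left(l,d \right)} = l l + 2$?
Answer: $151590$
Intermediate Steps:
$a{\left(l,d \right)} = 2 + l^{2}$ ($a{\left(l,d \right)} = l^{2} + 2 = 2 + l^{2}$)
$U{\left(W,G \right)} = \left(-9 + G\right) \left(2 + G\right)$ ($U{\left(W,G \right)} = \left(-9 + G\right) \left(\left(2 + 0^{2}\right) + G\right) = \left(-9 + G\right) \left(\left(2 + 0\right) + G\right) = \left(-9 + G\right) \left(2 + G\right)$)
$222 + U{\left(0,-19 \right)} 318 = 222 + \left(-18 + \left(-19\right)^{2} - -133\right) 318 = 222 + \left(-18 + 361 + 133\right) 318 = 222 + 476 \cdot 318 = 222 + 151368 = 151590$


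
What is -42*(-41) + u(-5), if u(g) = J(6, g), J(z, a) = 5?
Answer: 1727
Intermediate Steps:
u(g) = 5
-42*(-41) + u(-5) = -42*(-41) + 5 = 1722 + 5 = 1727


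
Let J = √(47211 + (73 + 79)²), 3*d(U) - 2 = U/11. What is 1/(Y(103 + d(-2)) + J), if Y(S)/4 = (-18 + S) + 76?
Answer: 703956/378481189 - 7623*√1435/378481189 ≈ 0.0010970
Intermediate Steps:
d(U) = ⅔ + U/33 (d(U) = ⅔ + (U/11)/3 = ⅔ + U/33)
J = 7*√1435 (J = √(47211 + 152²) = √(47211 + 23104) = √70315 = 7*√1435 ≈ 265.17)
Y(S) = 232 + 4*S (Y(S) = 4*((-18 + S) + 76) = 4*(58 + S) = 232 + 4*S)
1/(Y(103 + d(-2)) + J) = 1/((232 + 4*(103 + (⅔ + (1/33)*(-2)))) + 7*√1435) = 1/((232 + 4*(103 + (⅔ - 2/33))) + 7*√1435) = 1/((232 + 4*(103 + 20/33)) + 7*√1435) = 1/((232 + 4*(3419/33)) + 7*√1435) = 1/((232 + 13676/33) + 7*√1435) = 1/(21332/33 + 7*√1435)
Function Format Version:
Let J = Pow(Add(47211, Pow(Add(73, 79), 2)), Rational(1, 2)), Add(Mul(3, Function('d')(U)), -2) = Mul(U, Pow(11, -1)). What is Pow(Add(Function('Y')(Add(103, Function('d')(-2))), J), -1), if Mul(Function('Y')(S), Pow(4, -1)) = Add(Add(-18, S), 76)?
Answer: Add(Rational(703956, 378481189), Mul(Rational(-7623, 378481189), Pow(1435, Rational(1, 2)))) ≈ 0.0010970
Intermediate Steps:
Function('d')(U) = Add(Rational(2, 3), Mul(Rational(1, 33), U)) (Function('d')(U) = Add(Rational(2, 3), Mul(Rational(1, 3), Mul(U, Pow(11, -1)))) = Add(Rational(2, 3), Mul(Rational(1, 3), Mul(U, Rational(1, 11)))) = Add(Rational(2, 3), Mul(Rational(1, 3), Mul(Rational(1, 11), U))) = Add(Rational(2, 3), Mul(Rational(1, 33), U)))
J = Mul(7, Pow(1435, Rational(1, 2))) (J = Pow(Add(47211, Pow(152, 2)), Rational(1, 2)) = Pow(Add(47211, 23104), Rational(1, 2)) = Pow(70315, Rational(1, 2)) = Mul(7, Pow(1435, Rational(1, 2))) ≈ 265.17)
Function('Y')(S) = Add(232, Mul(4, S)) (Function('Y')(S) = Mul(4, Add(Add(-18, S), 76)) = Mul(4, Add(58, S)) = Add(232, Mul(4, S)))
Pow(Add(Function('Y')(Add(103, Function('d')(-2))), J), -1) = Pow(Add(Add(232, Mul(4, Add(103, Add(Rational(2, 3), Mul(Rational(1, 33), -2))))), Mul(7, Pow(1435, Rational(1, 2)))), -1) = Pow(Add(Add(232, Mul(4, Add(103, Add(Rational(2, 3), Rational(-2, 33))))), Mul(7, Pow(1435, Rational(1, 2)))), -1) = Pow(Add(Add(232, Mul(4, Add(103, Rational(20, 33)))), Mul(7, Pow(1435, Rational(1, 2)))), -1) = Pow(Add(Add(232, Mul(4, Rational(3419, 33))), Mul(7, Pow(1435, Rational(1, 2)))), -1) = Pow(Add(Add(232, Rational(13676, 33)), Mul(7, Pow(1435, Rational(1, 2)))), -1) = Pow(Add(Rational(21332, 33), Mul(7, Pow(1435, Rational(1, 2)))), -1)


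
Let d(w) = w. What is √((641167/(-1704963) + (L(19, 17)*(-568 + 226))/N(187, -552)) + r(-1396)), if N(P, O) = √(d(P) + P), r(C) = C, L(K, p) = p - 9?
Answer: √(-141943504869130383705 - 743631231445492104*√374)/318828081 ≈ 39.215*I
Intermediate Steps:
L(K, p) = -9 + p
N(P, O) = √2*√P (N(P, O) = √(P + P) = √(2*P) = √2*√P)
√((641167/(-1704963) + (L(19, 17)*(-568 + 226))/N(187, -552)) + r(-1396)) = √((641167/(-1704963) + ((-9 + 17)*(-568 + 226))/((√2*√187))) - 1396) = √((641167*(-1/1704963) + (8*(-342))/(√374)) - 1396) = √((-641167/1704963 - 1368*√374/187) - 1396) = √(-2380769515/1704963 - 1368*√374/187)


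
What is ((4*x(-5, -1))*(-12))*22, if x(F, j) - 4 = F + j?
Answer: 2112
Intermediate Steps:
x(F, j) = 4 + F + j (x(F, j) = 4 + (F + j) = 4 + F + j)
((4*x(-5, -1))*(-12))*22 = ((4*(4 - 5 - 1))*(-12))*22 = ((4*(-2))*(-12))*22 = -8*(-12)*22 = 96*22 = 2112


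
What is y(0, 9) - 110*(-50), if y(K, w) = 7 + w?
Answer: 5516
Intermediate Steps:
y(0, 9) - 110*(-50) = (7 + 9) - 110*(-50) = 16 + 5500 = 5516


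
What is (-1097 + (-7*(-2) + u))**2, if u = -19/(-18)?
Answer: 379275625/324 ≈ 1.1706e+6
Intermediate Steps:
u = 19/18 (u = -19*(-1/18) = 19/18 ≈ 1.0556)
(-1097 + (-7*(-2) + u))**2 = (-1097 + (-7*(-2) + 19/18))**2 = (-1097 + (14 + 19/18))**2 = (-1097 + 271/18)**2 = (-19475/18)**2 = 379275625/324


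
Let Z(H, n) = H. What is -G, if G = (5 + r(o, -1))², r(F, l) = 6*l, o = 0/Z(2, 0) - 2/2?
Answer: -1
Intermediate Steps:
o = -1 (o = 0/2 - 2/2 = 0*(½) - 2*½ = 0 - 1 = -1)
G = 1 (G = (5 + 6*(-1))² = (5 - 6)² = (-1)² = 1)
-G = -1*1 = -1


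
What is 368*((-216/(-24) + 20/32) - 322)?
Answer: -114954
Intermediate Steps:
368*((-216/(-24) + 20/32) - 322) = 368*((-216*(-1/24) + 20*(1/32)) - 322) = 368*((9 + 5/8) - 322) = 368*(77/8 - 322) = 368*(-2499/8) = -114954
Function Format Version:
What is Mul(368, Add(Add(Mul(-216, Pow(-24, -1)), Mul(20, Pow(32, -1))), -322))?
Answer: -114954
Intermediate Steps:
Mul(368, Add(Add(Mul(-216, Pow(-24, -1)), Mul(20, Pow(32, -1))), -322)) = Mul(368, Add(Add(Mul(-216, Rational(-1, 24)), Mul(20, Rational(1, 32))), -322)) = Mul(368, Add(Add(9, Rational(5, 8)), -322)) = Mul(368, Add(Rational(77, 8), -322)) = Mul(368, Rational(-2499, 8)) = -114954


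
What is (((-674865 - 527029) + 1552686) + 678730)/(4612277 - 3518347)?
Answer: 514761/546965 ≈ 0.94112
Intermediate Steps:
(((-674865 - 527029) + 1552686) + 678730)/(4612277 - 3518347) = ((-1201894 + 1552686) + 678730)/1093930 = (350792 + 678730)*(1/1093930) = 1029522*(1/1093930) = 514761/546965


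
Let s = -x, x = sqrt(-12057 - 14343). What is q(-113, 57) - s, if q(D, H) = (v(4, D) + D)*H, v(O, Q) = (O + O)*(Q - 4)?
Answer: -59793 + 20*I*sqrt(66) ≈ -59793.0 + 162.48*I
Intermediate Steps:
x = 20*I*sqrt(66) (x = sqrt(-26400) = 20*I*sqrt(66) ≈ 162.48*I)
v(O, Q) = 2*O*(-4 + Q) (v(O, Q) = (2*O)*(-4 + Q) = 2*O*(-4 + Q))
s = -20*I*sqrt(66) ≈ -162.48*I
q(D, H) = H*(-32 + 9*D) (q(D, H) = (2*4*(-4 + D) + D)*H = ((-32 + 8*D) + D)*H = (-32 + 9*D)*H = H*(-32 + 9*D))
q(-113, 57) - s = 57*(-32 + 9*(-113)) - (-20)*I*sqrt(66) = 57*(-32 - 1017) + 20*I*sqrt(66) = 57*(-1049) + 20*I*sqrt(66) = -59793 + 20*I*sqrt(66)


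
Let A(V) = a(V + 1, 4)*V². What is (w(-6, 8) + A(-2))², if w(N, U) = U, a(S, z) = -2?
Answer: 0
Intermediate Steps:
A(V) = -2*V²
(w(-6, 8) + A(-2))² = (8 - 2*(-2)²)² = (8 - 2*4)² = (8 - 8)² = 0² = 0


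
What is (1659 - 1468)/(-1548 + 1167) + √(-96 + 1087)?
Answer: -191/381 + √991 ≈ 30.979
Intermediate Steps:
(1659 - 1468)/(-1548 + 1167) + √(-96 + 1087) = 191/(-381) + √991 = 191*(-1/381) + √991 = -191/381 + √991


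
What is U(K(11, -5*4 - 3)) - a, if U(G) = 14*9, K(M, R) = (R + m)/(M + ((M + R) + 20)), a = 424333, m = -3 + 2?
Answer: -424207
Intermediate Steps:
m = -1
K(M, R) = (-1 + R)/(20 + R + 2*M) (K(M, R) = (R - 1)/(M + ((M + R) + 20)) = (-1 + R)/(M + (20 + M + R)) = (-1 + R)/(20 + R + 2*M))
U(G) = 126
U(K(11, -5*4 - 3)) - a = 126 - 1*424333 = 126 - 424333 = -424207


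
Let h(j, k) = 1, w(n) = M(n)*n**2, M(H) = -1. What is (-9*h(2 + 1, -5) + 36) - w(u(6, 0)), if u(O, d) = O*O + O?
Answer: 1791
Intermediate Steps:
u(O, d) = O + O**2 (u(O, d) = O**2 + O = O + O**2)
w(n) = -n**2
(-9*h(2 + 1, -5) + 36) - w(u(6, 0)) = (-9*1 + 36) - (-1)*(6*(1 + 6))**2 = (-9 + 36) - (-1)*(6*7)**2 = 27 - (-1)*42**2 = 27 - (-1)*1764 = 27 - 1*(-1764) = 27 + 1764 = 1791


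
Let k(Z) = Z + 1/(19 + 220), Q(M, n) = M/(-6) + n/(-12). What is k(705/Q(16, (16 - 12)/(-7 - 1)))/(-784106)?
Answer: 449313/1311809338 ≈ 0.00034251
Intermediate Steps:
Q(M, n) = -M/6 - n/12 (Q(M, n) = M*(-1/6) + n*(-1/12) = -M/6 - n/12)
k(Z) = 1/239 + Z (k(Z) = Z + 1/239 = 1/239 + Z)
k(705/Q(16, (16 - 12)/(-7 - 1)))/(-784106) = (1/239 + 705/(-1/6*16 - (16 - 12)/(12*(-7 - 1))))/(-784106) = (1/239 + 705/(-8/3 - 1/(3*(-8))))*(-1/784106) = (1/239 + 705/(-8/3 - (-1)/(3*8)))*(-1/784106) = (1/239 + 705/(-8/3 - 1/12*(-1/2)))*(-1/784106) = (1/239 + 705/(-8/3 + 1/24))*(-1/784106) = (1/239 + 705/(-21/8))*(-1/784106) = (1/239 + 705*(-8/21))*(-1/784106) = (1/239 - 1880/7)*(-1/784106) = -449313/1673*(-1/784106) = 449313/1311809338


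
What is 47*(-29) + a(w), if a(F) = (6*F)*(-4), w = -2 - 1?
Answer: -1291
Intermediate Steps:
w = -3
a(F) = -24*F
47*(-29) + a(w) = 47*(-29) - 24*(-3) = -1363 + 72 = -1291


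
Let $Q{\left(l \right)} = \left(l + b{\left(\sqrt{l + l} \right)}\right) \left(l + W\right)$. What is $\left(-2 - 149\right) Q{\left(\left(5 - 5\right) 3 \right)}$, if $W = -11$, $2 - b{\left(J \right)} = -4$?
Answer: $9966$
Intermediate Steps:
$b{\left(J \right)} = 6$ ($b{\left(J \right)} = 2 - -4 = 2 + 4 = 6$)
$Q{\left(l \right)} = \left(-11 + l\right) \left(6 + l\right)$ ($Q{\left(l \right)} = \left(l + 6\right) \left(l - 11\right) = \left(6 + l\right) \left(-11 + l\right) = \left(-11 + l\right) \left(6 + l\right)$)
$\left(-2 - 149\right) Q{\left(\left(5 - 5\right) 3 \right)} = \left(-2 - 149\right) \left(-66 + \left(\left(5 - 5\right) 3\right)^{2} - 5 \left(5 - 5\right) 3\right) = - 151 \left(-66 + \left(0 \cdot 3\right)^{2} - 5 \cdot 0 \cdot 3\right) = - 151 \left(-66 + 0^{2} - 0\right) = - 151 \left(-66 + 0 + 0\right) = \left(-151\right) \left(-66\right) = 9966$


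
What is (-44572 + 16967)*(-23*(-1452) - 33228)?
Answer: -4637640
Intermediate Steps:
(-44572 + 16967)*(-23*(-1452) - 33228) = -27605*(33396 - 33228) = -27605*168 = -4637640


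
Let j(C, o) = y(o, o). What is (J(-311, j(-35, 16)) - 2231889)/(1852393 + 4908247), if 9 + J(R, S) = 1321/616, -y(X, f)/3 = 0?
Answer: -1374847847/4164554240 ≈ -0.33013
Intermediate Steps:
y(X, f) = 0 (y(X, f) = -3*0 = 0)
j(C, o) = 0
J(R, S) = -4223/616 (J(R, S) = -9 + 1321/616 = -4223/616)
(J(-311, j(-35, 16)) - 2231889)/(1852393 + 4908247) = (-4223/616 - 2231889)/(1852393 + 4908247) = -1374847847/616/6760640 = -1374847847/616*1/6760640 = -1374847847/4164554240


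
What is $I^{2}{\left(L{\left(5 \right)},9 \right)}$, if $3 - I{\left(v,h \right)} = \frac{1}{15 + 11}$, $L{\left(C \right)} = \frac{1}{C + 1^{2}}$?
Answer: $\frac{5929}{676} \approx 8.7707$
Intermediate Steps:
$L{\left(C \right)} = \frac{1}{1 + C}$ ($L{\left(C \right)} = \frac{1}{C + 1} = \frac{1}{1 + C}$)
$I{\left(v,h \right)} = \frac{77}{26}$ ($I{\left(v,h \right)} = 3 - \frac{1}{15 + 11} = 3 - \frac{1}{26} = \frac{77}{26}$)
$I^{2}{\left(L{\left(5 \right)},9 \right)} = \left(\frac{77}{26}\right)^{2} = \frac{5929}{676}$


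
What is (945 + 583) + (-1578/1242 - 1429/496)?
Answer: 156456565/102672 ≈ 1523.8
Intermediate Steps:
(945 + 583) + (-1578/1242 - 1429/496) = 1528 + (-1578*1/1242 - 1429*1/496) = 1528 + (-263/207 - 1429/496) = 1528 - 426251/102672 = 156456565/102672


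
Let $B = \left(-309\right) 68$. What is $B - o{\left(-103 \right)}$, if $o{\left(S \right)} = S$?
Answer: $-20909$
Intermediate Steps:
$B = -21012$
$B - o{\left(-103 \right)} = -21012 - -103 = -21012 + 103 = -20909$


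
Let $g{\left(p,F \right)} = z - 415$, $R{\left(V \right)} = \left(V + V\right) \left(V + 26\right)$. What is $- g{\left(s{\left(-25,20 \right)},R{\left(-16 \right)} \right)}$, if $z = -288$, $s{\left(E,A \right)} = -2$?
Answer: $703$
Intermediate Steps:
$R{\left(V \right)} = 2 V \left(26 + V\right)$
$g{\left(p,F \right)} = -703$ ($g{\left(p,F \right)} = -288 - 415 = -703$)
$- g{\left(s{\left(-25,20 \right)},R{\left(-16 \right)} \right)} = \left(-1\right) \left(-703\right) = 703$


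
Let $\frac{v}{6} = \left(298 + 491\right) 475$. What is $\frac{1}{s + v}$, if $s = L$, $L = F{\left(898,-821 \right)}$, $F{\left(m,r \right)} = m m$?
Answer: $\frac{1}{3055054} \approx 3.2733 \cdot 10^{-7}$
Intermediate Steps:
$F{\left(m,r \right)} = m^{2}$
$v = 2248650$ ($v = 6 \left(298 + 491\right) 475 = 6 \cdot 789 \cdot 475 = 6 \cdot 374775 = 2248650$)
$L = 806404$ ($L = 898^{2} = 806404$)
$s = 806404$
$\frac{1}{s + v} = \frac{1}{806404 + 2248650} = \frac{1}{3055054}$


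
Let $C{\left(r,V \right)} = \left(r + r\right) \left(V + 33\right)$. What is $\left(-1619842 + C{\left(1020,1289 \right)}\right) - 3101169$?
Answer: $-2024131$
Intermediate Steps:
$C{\left(r,V \right)} = 2 r \left(33 + V\right)$
$\left(-1619842 + C{\left(1020,1289 \right)}\right) - 3101169 = \left(-1619842 + 2 \cdot 1020 \left(33 + 1289\right)\right) - 3101169 = \left(-1619842 + 2 \cdot 1020 \cdot 1322\right) - 3101169 = \left(-1619842 + 2696880\right) - 3101169 = 1077038 - 3101169 = -2024131$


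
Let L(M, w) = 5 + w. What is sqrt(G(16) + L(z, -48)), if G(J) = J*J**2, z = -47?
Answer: sqrt(4053) ≈ 63.663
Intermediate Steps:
G(J) = J**3
sqrt(G(16) + L(z, -48)) = sqrt(16**3 + (5 - 48)) = sqrt(4096 - 43) = sqrt(4053)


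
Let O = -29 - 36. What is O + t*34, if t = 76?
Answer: 2519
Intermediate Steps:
O = -65
O + t*34 = -65 + 76*34 = -65 + 2584 = 2519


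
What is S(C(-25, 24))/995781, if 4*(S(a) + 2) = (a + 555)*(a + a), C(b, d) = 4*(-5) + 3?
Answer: -1525/331927 ≈ -0.0045944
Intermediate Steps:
C(b, d) = -17 (C(b, d) = -20 + 3 = -17)
S(a) = -2 + a*(555 + a)/2 (S(a) = -2 + ((a + 555)*(a + a))/4 = -2 + ((555 + a)*(2*a))/4 = -2 + (2*a*(555 + a))/4 = -2 + a*(555 + a)/2)
S(C(-25, 24))/995781 = (-2 + (1/2)*(-17)**2 + (555/2)*(-17))/995781 = (-2 + (1/2)*289 - 9435/2)*(1/995781) = (-2 + 289/2 - 9435/2)*(1/995781) = -4575*1/995781 = -1525/331927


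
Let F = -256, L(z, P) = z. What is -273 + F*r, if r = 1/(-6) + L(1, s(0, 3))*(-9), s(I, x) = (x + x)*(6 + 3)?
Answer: 6221/3 ≈ 2073.7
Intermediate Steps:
s(I, x) = 18*x (s(I, x) = (2*x)*9 = 18*x)
r = -55/6 (r = 1/(-6) + 1*(-9) = 1*(-⅙) - 9 = -⅙ - 9 = -55/6 ≈ -9.1667)
-273 + F*r = -273 - 256*(-55/6) = -273 + 7040/3 = 6221/3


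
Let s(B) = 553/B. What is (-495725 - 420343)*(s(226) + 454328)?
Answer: -47030326973154/113 ≈ -4.1620e+11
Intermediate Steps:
(-495725 - 420343)*(s(226) + 454328) = (-495725 - 420343)*(553/226 + 454328) = -916068*(553*(1/226) + 454328) = -916068*(553/226 + 454328) = -916068*102678681/226 = -47030326973154/113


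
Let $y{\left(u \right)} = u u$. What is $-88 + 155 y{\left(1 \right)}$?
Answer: $67$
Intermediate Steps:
$y{\left(u \right)} = u^{2}$
$-88 + 155 y{\left(1 \right)} = -88 + 155 \cdot 1^{2} = -88 + 155 \cdot 1 = -88 + 155 = 67$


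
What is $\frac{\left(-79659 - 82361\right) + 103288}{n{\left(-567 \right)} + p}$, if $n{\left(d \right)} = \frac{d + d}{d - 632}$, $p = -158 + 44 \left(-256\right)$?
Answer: $\frac{17604917}{3423461} \approx 5.1424$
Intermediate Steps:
$p = -11422$ ($p = -158 - 11264 = -11422$)
$n{\left(d \right)} = \frac{2 d}{-632 + d}$
$\frac{\left(-79659 - 82361\right) + 103288}{n{\left(-567 \right)} + p} = \frac{\left(-79659 - 82361\right) + 103288}{2 \left(-567\right) \frac{1}{-632 - 567} - 11422} = \frac{-162020 + 103288}{2 \left(-567\right) \frac{1}{-1199} - 11422} = - \frac{58732}{2 \left(-567\right) \left(- \frac{1}{1199}\right) - 11422} = - \frac{58732}{\frac{1134}{1199} - 11422} = - \frac{58732}{- \frac{13693844}{1199}} = \left(-58732\right) \left(- \frac{1199}{13693844}\right) = \frac{17604917}{3423461}$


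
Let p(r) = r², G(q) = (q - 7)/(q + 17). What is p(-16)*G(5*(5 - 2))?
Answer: 64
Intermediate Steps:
G(q) = (-7 + q)/(17 + q)
p(-16)*G(5*(5 - 2)) = (-16)²*((-7 + 5*(5 - 2))/(17 + 5*(5 - 2))) = 256*((-7 + 5*3)/(17 + 5*3)) = 256*((-7 + 15)/(17 + 15)) = 256*(8/32) = 256*((1/32)*8) = 256*(¼) = 64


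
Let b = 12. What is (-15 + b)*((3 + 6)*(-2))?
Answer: 54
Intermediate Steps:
(-15 + b)*((3 + 6)*(-2)) = (-15 + 12)*((3 + 6)*(-2)) = -27*(-2) = -3*(-18) = 54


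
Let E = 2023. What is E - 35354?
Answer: -33331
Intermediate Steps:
E - 35354 = 2023 - 35354 = -33331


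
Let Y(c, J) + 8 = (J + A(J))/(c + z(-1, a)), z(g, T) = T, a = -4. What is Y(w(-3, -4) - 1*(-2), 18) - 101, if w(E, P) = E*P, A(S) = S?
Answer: -527/5 ≈ -105.40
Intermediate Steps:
Y(c, J) = -8 + 2*J/(-4 + c) (Y(c, J) = -8 + (J + J)/(c - 4) = -8 + (2*J)/(-4 + c) = -8 + 2*J/(-4 + c))
Y(w(-3, -4) - 1*(-2), 18) - 101 = 2*(16 + 18 - 4*(-3*(-4) - 1*(-2)))/(-4 + (-3*(-4) - 1*(-2))) - 101 = 2*(16 + 18 - 4*(12 + 2))/(-4 + (12 + 2)) - 101 = 2*(16 + 18 - 4*14)/(-4 + 14) - 101 = 2*(16 + 18 - 56)/10 - 101 = 2*(1/10)*(-22) - 101 = -22/5 - 101 = -527/5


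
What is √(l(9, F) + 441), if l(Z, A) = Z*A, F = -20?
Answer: 3*√29 ≈ 16.155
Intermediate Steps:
l(Z, A) = A*Z
√(l(9, F) + 441) = √(-20*9 + 441) = √(-180 + 441) = √261 = 3*√29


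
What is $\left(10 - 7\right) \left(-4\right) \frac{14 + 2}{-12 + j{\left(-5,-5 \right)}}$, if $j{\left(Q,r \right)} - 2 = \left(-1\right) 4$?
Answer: $\frac{96}{7} \approx 13.714$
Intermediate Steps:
$j{\left(Q,r \right)} = -2$ ($j{\left(Q,r \right)} = 2 - 4 = -2$)
$\left(10 - 7\right) \left(-4\right) \frac{14 + 2}{-12 + j{\left(-5,-5 \right)}} = \left(10 - 7\right) \left(-4\right) \frac{14 + 2}{-12 - 2} = 3 \left(-4\right) \frac{16}{-14} = - 12 \cdot 16 \left(- \frac{1}{14}\right) = \left(-12\right) \left(- \frac{8}{7}\right) = \frac{96}{7}$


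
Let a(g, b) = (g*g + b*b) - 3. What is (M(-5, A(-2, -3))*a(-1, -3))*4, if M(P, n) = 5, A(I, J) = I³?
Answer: 140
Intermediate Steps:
a(g, b) = -3 + b² + g² (a(g, b) = (g² + b²) - 3 = (b² + g²) - 3 = -3 + b² + g²)
(M(-5, A(-2, -3))*a(-1, -3))*4 = (5*(-3 + (-3)² + (-1)²))*4 = (5*(-3 + 9 + 1))*4 = (5*7)*4 = 35*4 = 140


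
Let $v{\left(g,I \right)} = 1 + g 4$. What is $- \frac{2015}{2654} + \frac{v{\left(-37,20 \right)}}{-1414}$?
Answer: $- \frac{87824}{134027} \approx -0.65527$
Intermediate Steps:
$v{\left(g,I \right)} = 1 + 4 g$
$- \frac{2015}{2654} + \frac{v{\left(-37,20 \right)}}{-1414} = - \frac{2015}{2654} + \frac{1 + 4 \left(-37\right)}{-1414} = \left(-2015\right) \frac{1}{2654} + \left(1 - 148\right) \left(- \frac{1}{1414}\right) = - \frac{2015}{2654} - - \frac{21}{202} = - \frac{2015}{2654} + \frac{21}{202} = - \frac{87824}{134027}$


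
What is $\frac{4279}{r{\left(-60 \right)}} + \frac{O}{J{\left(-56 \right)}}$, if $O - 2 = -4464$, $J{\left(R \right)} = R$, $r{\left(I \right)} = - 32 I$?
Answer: $\frac{1100833}{13440} \approx 81.907$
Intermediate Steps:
$O = -4462$ ($O = 2 - 4464 = -4462$)
$\frac{4279}{r{\left(-60 \right)}} + \frac{O}{J{\left(-56 \right)}} = \frac{4279}{\left(-32\right) \left(-60\right)} - \frac{4462}{-56} = \frac{4279}{1920} - - \frac{2231}{28} = 4279 \cdot \frac{1}{1920} + \frac{2231}{28} = \frac{4279}{1920} + \frac{2231}{28} = \frac{1100833}{13440}$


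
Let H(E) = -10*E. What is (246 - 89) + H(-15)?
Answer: 307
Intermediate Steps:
(246 - 89) + H(-15) = (246 - 89) - 10*(-15) = 157 + 150 = 307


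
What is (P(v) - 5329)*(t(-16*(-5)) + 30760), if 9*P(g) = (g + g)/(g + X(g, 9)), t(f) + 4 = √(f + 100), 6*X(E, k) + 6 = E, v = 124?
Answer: -70637807548/431 - 13780298*√5/431 ≈ -1.6396e+8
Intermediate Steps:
X(E, k) = -1 + E/6
t(f) = -4 + √(100 + f) (t(f) = -4 + √(f + 100) = -4 + √(100 + f))
P(g) = 2*g/(9*(-1 + 7*g/6)) (P(g) = ((g + g)/(g + (-1 + g/6)))/9 = ((2*g)/(-1 + 7*g/6))/9 = (2*g/(-1 + 7*g/6))/9 = 2*g/(9*(-1 + 7*g/6)))
(P(v) - 5329)*(t(-16*(-5)) + 30760) = ((4/3)*124/(-6 + 7*124) - 5329)*((-4 + √(100 - 16*(-5))) + 30760) = ((4/3)*124/(-6 + 868) - 5329)*((-4 + √(100 + 80)) + 30760) = ((4/3)*124/862 - 5329)*((-4 + √180) + 30760) = ((4/3)*124*(1/862) - 5329)*((-4 + 6*√5) + 30760) = (248/1293 - 5329)*(30756 + 6*√5) = -6890149*(30756 + 6*√5)/1293 = -70637807548/431 - 13780298*√5/431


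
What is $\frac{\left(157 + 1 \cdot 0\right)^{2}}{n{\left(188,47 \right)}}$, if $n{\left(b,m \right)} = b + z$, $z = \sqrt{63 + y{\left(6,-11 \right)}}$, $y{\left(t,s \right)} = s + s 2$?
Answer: $\frac{2317006}{17657} - \frac{24649 \sqrt{30}}{35314} \approx 127.4$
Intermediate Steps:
$y{\left(t,s \right)} = 3 s$ ($y{\left(t,s \right)} = s + 2 s = 3 s$)
$z = \sqrt{30}$ ($z = \sqrt{63 + 3 \left(-11\right)} = \sqrt{63 - 33} = \sqrt{30} \approx 5.4772$)
$n{\left(b,m \right)} = b + \sqrt{30}$
$\frac{\left(157 + 1 \cdot 0\right)^{2}}{n{\left(188,47 \right)}} = \frac{\left(157 + 1 \cdot 0\right)^{2}}{188 + \sqrt{30}} = \frac{\left(157 + 0\right)^{2}}{188 + \sqrt{30}} = \frac{157^{2}}{188 + \sqrt{30}} = \frac{24649}{188 + \sqrt{30}}$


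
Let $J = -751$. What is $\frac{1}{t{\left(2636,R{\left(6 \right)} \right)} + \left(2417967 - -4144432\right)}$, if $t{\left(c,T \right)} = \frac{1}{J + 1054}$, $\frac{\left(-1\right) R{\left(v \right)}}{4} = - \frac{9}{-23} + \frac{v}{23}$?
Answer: $\frac{303}{1988406898} \approx 1.5238 \cdot 10^{-7}$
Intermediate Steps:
$R{\left(v \right)} = - \frac{36}{23} - \frac{4 v}{23}$ ($R{\left(v \right)} = - 4 \left(- \frac{9}{-23} + \frac{v}{23}\right) = - 4 \left(\left(-9\right) \left(- \frac{1}{23}\right) + v \frac{1}{23}\right) = - 4 \left(\frac{9}{23} + \frac{v}{23}\right) = - \frac{36}{23} - \frac{4 v}{23}$)
$t{\left(c,T \right)} = \frac{1}{303}$ ($t{\left(c,T \right)} = \frac{1}{-751 + 1054} = \frac{1}{303}$)
$\frac{1}{t{\left(2636,R{\left(6 \right)} \right)} + \left(2417967 - -4144432\right)} = \frac{1}{\frac{1}{303} + \left(2417967 - -4144432\right)} = \frac{1}{\frac{1}{303} + \left(2417967 + 4144432\right)} = \frac{1}{\frac{1}{303} + 6562399} = \frac{1}{\frac{1988406898}{303}} = \frac{303}{1988406898}$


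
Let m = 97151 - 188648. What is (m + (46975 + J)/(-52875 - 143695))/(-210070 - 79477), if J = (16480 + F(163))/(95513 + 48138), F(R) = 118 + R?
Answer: 1291825593748138/4088038386593645 ≈ 0.31600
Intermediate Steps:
m = -91497
J = 16761/143651 (J = (16480 + (118 + 163))/(95513 + 48138) = (16480 + 281)/143651 = 16761*(1/143651) = 16761/143651 ≈ 0.11668)
(m + (46975 + J)/(-52875 - 143695))/(-210070 - 79477) = (-91497 + (46975 + 16761/143651)/(-52875 - 143695))/(-210070 - 79477) = (-91497 + (6748022486/143651)/(-196570))/(-289547) = (-91497 + (6748022486/143651)*(-1/196570))*(-1/289547) = (-91497 - 3374011243/14118738535)*(-1/289547) = -1291825593748138/14118738535*(-1/289547) = 1291825593748138/4088038386593645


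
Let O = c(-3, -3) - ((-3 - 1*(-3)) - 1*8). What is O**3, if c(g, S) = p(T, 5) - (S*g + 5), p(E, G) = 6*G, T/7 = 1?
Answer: 13824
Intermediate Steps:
T = 7 (T = 7*1 = 7)
c(g, S) = 25 - S*g (c(g, S) = 6*5 - (S*g + 5) = 30 - (5 + S*g) = 30 + (-5 - S*g) = 25 - S*g)
O = 24 (O = (25 - 1*(-3)*(-3)) - ((-3 - 1*(-3)) - 1*8) = (25 - 9) - ((-3 + 3) - 8) = 16 - (0 - 8) = 16 - 1*(-8) = 16 + 8 = 24)
O**3 = 24**3 = 13824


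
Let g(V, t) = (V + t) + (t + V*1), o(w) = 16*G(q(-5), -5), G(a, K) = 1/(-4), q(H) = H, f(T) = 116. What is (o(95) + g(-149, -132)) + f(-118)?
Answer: -450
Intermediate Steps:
G(a, K) = -¼
o(w) = -4 (o(w) = 16*(-¼) = -4)
g(V, t) = 2*V + 2*t (g(V, t) = (V + t) + (t + V) = (V + t) + (V + t) = 2*V + 2*t)
(o(95) + g(-149, -132)) + f(-118) = (-4 + (2*(-149) + 2*(-132))) + 116 = (-4 + (-298 - 264)) + 116 = (-4 - 562) + 116 = -566 + 116 = -450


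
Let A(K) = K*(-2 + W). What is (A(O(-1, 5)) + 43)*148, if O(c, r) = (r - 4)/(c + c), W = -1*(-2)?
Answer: 6364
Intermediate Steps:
W = 2
O(c, r) = (-4 + r)/(2*c) (O(c, r) = (-4 + r)/((2*c)) = (-4 + r)*(1/(2*c)) = (-4 + r)/(2*c))
A(K) = 0 (A(K) = K*(-2 + 2) = K*0 = 0)
(A(O(-1, 5)) + 43)*148 = (0 + 43)*148 = 43*148 = 6364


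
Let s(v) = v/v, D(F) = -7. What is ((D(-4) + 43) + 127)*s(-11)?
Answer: 163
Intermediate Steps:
s(v) = 1
((D(-4) + 43) + 127)*s(-11) = ((-7 + 43) + 127)*1 = (36 + 127)*1 = 163*1 = 163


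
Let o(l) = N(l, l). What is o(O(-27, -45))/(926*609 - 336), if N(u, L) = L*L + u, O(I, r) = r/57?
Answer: -10/33909813 ≈ -2.9490e-7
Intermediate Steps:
O(I, r) = r/57 (O(I, r) = r*(1/57) = r/57)
N(u, L) = u + L² (N(u, L) = L² + u = u + L²)
o(l) = l + l²
o(O(-27, -45))/(926*609 - 336) = (((1/57)*(-45))*(1 + (1/57)*(-45)))/(926*609 - 336) = (-15*(1 - 15/19)/19)/(563934 - 336) = -15/19*4/19/563598 = -60/361*1/563598 = -10/33909813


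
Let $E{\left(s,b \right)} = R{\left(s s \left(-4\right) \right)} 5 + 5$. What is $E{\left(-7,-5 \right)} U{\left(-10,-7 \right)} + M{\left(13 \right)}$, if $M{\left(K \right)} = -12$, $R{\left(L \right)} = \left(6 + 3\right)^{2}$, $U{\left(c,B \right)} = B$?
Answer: $-2882$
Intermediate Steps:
$R{\left(L \right)} = 81$ ($R{\left(L \right)} = 9^{2} = 81$)
$E{\left(s,b \right)} = 410$ ($E{\left(s,b \right)} = 81 \cdot 5 + 5 = 405 + 5 = 410$)
$E{\left(-7,-5 \right)} U{\left(-10,-7 \right)} + M{\left(13 \right)} = 410 \left(-7\right) - 12 = -2870 - 12 = -2882$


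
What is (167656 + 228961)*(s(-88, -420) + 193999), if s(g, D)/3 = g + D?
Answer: 76338857075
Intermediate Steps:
s(g, D) = 3*D + 3*g (s(g, D) = 3*(g + D) = 3*(D + g) = 3*D + 3*g)
(167656 + 228961)*(s(-88, -420) + 193999) = (167656 + 228961)*((3*(-420) + 3*(-88)) + 193999) = 396617*((-1260 - 264) + 193999) = 396617*(-1524 + 193999) = 396617*192475 = 76338857075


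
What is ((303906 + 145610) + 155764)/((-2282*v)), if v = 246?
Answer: -50440/46781 ≈ -1.0782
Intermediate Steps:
((303906 + 145610) + 155764)/((-2282*v)) = ((303906 + 145610) + 155764)/((-2282*246)) = (449516 + 155764)/(-561372) = 605280*(-1/561372) = -50440/46781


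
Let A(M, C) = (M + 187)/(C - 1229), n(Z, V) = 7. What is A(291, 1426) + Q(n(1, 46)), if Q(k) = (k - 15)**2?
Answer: 13086/197 ≈ 66.426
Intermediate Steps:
Q(k) = (-15 + k)**2
A(M, C) = (187 + M)/(-1229 + C)
A(291, 1426) + Q(n(1, 46)) = (187 + 291)/(-1229 + 1426) + (-15 + 7)**2 = 478/197 + (-8)**2 = (1/197)*478 + 64 = 478/197 + 64 = 13086/197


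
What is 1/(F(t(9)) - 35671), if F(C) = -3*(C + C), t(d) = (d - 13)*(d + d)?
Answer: -1/35239 ≈ -2.8378e-5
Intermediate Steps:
t(d) = 2*d*(-13 + d) (t(d) = (-13 + d)*(2*d) = 2*d*(-13 + d))
F(C) = -6*C
1/(F(t(9)) - 35671) = 1/(-12*9*(-13 + 9) - 35671) = 1/(-12*9*(-4) - 35671) = 1/(-6*(-72) - 35671) = 1/(432 - 35671) = 1/(-35239) = -1/35239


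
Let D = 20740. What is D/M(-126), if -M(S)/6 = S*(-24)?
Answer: -5185/4536 ≈ -1.1431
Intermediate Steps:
M(S) = 144*S (M(S) = -6*S*(-24) = -(-144)*S = 144*S)
D/M(-126) = 20740/((144*(-126))) = 20740/(-18144) = 20740*(-1/18144) = -5185/4536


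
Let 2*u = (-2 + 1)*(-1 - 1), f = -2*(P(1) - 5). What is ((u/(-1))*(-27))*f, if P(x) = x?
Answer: 216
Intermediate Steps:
f = 8 (f = -2*(1 - 5) = -2*(-4) = 8)
u = 1 (u = ((-2 + 1)*(-1 - 1))/2 = (-1*(-2))/2 = (½)*2 = 1)
((u/(-1))*(-27))*f = ((1/(-1))*(-27))*8 = ((1*(-1))*(-27))*8 = -1*(-27)*8 = 27*8 = 216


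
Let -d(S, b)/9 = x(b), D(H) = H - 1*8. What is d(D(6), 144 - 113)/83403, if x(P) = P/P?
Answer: -1/9267 ≈ -0.00010791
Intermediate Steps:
x(P) = 1
D(H) = -8 + H (D(H) = H - 8 = -8 + H)
d(S, b) = -9 (d(S, b) = -9*1 = -9)
d(D(6), 144 - 113)/83403 = -9/83403 = -9*1/83403 = -1/9267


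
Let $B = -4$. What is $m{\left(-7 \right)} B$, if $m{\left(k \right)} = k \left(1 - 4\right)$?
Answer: $-84$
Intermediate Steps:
$m{\left(k \right)} = - 3 k$ ($m{\left(k \right)} = k \left(-3\right) = - 3 k$)
$m{\left(-7 \right)} B = \left(-3\right) \left(-7\right) \left(-4\right) = 21 \left(-4\right) = -84$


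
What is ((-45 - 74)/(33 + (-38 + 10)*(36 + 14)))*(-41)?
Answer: -4879/1367 ≈ -3.5691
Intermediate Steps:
((-45 - 74)/(33 + (-38 + 10)*(36 + 14)))*(-41) = -119/(33 - 28*50)*(-41) = -119/(33 - 1400)*(-41) = -119/(-1367)*(-41) = -119*(-1/1367)*(-41) = (119/1367)*(-41) = -4879/1367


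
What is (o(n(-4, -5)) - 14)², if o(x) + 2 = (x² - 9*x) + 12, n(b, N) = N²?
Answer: 156816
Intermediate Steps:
o(x) = 10 + x² - 9*x (o(x) = -2 + ((x² - 9*x) + 12) = -2 + (12 + x² - 9*x) = 10 + x² - 9*x)
(o(n(-4, -5)) - 14)² = ((10 + ((-5)²)² - 9*(-5)²) - 14)² = ((10 + 25² - 9*25) - 14)² = ((10 + 625 - 225) - 14)² = (410 - 14)² = 396² = 156816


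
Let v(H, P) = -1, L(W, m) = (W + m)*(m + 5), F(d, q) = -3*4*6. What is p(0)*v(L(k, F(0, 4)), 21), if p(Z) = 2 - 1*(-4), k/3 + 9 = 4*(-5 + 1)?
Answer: -6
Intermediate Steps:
F(d, q) = -72 (F(d, q) = -12*6 = -72)
k = -75 (k = -27 + 3*(4*(-5 + 1)) = -27 + 3*(4*(-4)) = -27 + 3*(-16) = -27 - 48 = -75)
L(W, m) = (5 + m)*(W + m) (L(W, m) = (W + m)*(5 + m) = (5 + m)*(W + m))
p(Z) = 6 (p(Z) = 2 + 4 = 6)
p(0)*v(L(k, F(0, 4)), 21) = 6*(-1) = -6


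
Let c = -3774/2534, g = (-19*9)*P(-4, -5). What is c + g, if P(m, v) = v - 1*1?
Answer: 1298055/1267 ≈ 1024.5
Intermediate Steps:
P(m, v) = -1 + v (P(m, v) = v - 1 = -1 + v)
g = 1026 (g = (-19*9)*(-1 - 5) = -171*(-6) = 1026)
c = -1887/1267 (c = -3774*1/2534 = -1887/1267 ≈ -1.4893)
c + g = -1887/1267 + 1026 = 1298055/1267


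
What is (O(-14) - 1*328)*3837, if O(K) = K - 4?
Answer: -1327602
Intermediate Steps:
O(K) = -4 + K
(O(-14) - 1*328)*3837 = ((-4 - 14) - 1*328)*3837 = (-18 - 328)*3837 = -346*3837 = -1327602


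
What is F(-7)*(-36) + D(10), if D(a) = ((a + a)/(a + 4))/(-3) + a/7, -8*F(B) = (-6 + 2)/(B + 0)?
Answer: 74/21 ≈ 3.5238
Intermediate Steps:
F(B) = 1/(2*B) (F(B) = -(-6 + 2)/(8*(B + 0)) = -(-1)/(2*B) = 1/(2*B))
D(a) = a/7 - 2*a/(3*(4 + a)) (D(a) = ((2*a)/(4 + a))*(-1/3) + a*(1/7) = (2*a/(4 + a))*(-1/3) + a/7 = -2*a/(3*(4 + a)) + a/7 = a/7 - 2*a/(3*(4 + a)))
F(-7)*(-36) + D(10) = ((1/2)/(-7))*(-36) + (1/21)*10*(-2 + 3*10)/(4 + 10) = ((1/2)*(-1/7))*(-36) + (1/21)*10*(-2 + 30)/14 = -1/14*(-36) + (1/21)*10*(1/14)*28 = 18/7 + 20/21 = 74/21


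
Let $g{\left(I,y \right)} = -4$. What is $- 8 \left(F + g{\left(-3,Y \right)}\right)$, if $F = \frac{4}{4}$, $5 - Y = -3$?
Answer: $24$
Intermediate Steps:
$Y = 8$ ($Y = 5 - -3 = 5 + 3 = 8$)
$F = 1$ ($F = 4 \cdot \frac{1}{4} = 1$)
$- 8 \left(F + g{\left(-3,Y \right)}\right) = - 8 \left(1 - 4\right) = \left(-8\right) \left(-3\right) = 24$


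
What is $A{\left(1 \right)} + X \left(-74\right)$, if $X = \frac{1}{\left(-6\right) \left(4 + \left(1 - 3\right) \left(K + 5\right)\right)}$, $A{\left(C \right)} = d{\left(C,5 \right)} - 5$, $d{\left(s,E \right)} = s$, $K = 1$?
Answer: $- \frac{133}{24} \approx -5.5417$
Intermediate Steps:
$A{\left(C \right)} = -5 + C$ ($A{\left(C \right)} = C - 5 = -5 + C$)
$X = \frac{1}{48}$ ($X = \frac{1}{\left(-6\right) \left(4 + \left(1 - 3\right) \left(1 + 5\right)\right)} = \frac{1}{\left(-6\right) \left(4 - 12\right)} = \frac{1}{\left(-6\right) \left(-8\right)} = \frac{1}{48} \approx 0.020833$)
$A{\left(1 \right)} + X \left(-74\right) = \left(-5 + 1\right) + \frac{1}{48} \left(-74\right) = -4 - \frac{37}{24} = - \frac{133}{24}$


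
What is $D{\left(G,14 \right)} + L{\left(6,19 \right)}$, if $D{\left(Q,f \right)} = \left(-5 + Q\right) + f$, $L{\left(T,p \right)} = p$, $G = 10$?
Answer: $38$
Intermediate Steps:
$D{\left(Q,f \right)} = -5 + Q + f$
$D{\left(G,14 \right)} + L{\left(6,19 \right)} = \left(-5 + 10 + 14\right) + 19 = 19 + 19 = 38$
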